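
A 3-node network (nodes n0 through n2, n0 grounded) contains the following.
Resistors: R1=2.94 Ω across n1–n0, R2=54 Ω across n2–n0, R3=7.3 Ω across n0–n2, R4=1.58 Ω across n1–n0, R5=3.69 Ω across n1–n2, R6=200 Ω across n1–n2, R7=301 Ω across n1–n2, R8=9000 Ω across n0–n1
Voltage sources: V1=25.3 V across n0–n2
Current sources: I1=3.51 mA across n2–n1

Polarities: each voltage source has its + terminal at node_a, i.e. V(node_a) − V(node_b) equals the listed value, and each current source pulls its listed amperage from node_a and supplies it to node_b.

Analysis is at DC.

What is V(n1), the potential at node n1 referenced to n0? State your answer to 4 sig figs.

-5.640 V

MNA unknowns: 2 node voltages V₁..V_2 plus 1 source current (V1)
R1: Y=0.3401 on G[1,0]
R2: Y=0.01852 on G[2,0]
R3: Y=0.1370 on G[0,2]
R4: Y=0.6329 on G[1,0]
R5: Y=0.2710 on G[1,2]
R6: Y=0.005000 on G[1,2]
R7: Y=0.003322 on G[1,2]
R8: Y=0.0001111 on G[0,1]
V1: row V0−V2=25.3, i_V1 at 0,2
I1: z[2]−=0.00351, z[1]+=0.00351
solve → V1=-5.640, V2=-25.30
aux → i_V1=-9.422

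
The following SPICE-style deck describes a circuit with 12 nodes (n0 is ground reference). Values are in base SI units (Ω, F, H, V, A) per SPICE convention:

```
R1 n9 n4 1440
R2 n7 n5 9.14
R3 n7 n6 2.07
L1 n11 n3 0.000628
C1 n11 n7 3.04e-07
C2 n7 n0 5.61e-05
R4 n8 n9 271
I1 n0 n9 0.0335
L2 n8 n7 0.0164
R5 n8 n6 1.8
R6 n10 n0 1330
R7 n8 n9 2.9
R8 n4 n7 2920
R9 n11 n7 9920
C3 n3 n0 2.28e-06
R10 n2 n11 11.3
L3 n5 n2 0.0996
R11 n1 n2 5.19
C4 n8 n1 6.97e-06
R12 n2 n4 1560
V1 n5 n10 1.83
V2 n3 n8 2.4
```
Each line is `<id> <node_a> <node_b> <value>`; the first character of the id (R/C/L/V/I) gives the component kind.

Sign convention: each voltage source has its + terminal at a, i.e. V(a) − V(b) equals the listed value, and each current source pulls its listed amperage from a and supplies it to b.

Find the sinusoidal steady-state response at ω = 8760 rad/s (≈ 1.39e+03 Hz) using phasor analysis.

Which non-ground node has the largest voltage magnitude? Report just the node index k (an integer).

11

Element admittances at ω=8760 rad/s:
  Y(R1) = 0.0006944+0.000j S between n9,n4
  Y(R2) = 0.1094+0.000j S between n7,n5
  Y(R3) = 0.4831+0.000j S between n7,n6
  Y(L1) = 0.000-0.1818j S between n11,n3
  Y(C1) = 0.000+0.002663j S between n11,n7
  Y(C2) = 0.000+0.4914j S between n7,n0
  Y(R4) = 0.003690+0.000j S between n8,n9
  I1: injects 0.0335 A into n9 (from n0)
  Y(L2) = 0.000-0.006961j S between n8,n7
  Y(R5) = 0.5556+0.000j S between n8,n6
  Y(R6) = 0.0007519+0.000j S between n10,n0
  Y(R7) = 0.3448+0.000j S between n8,n9
  Y(R8) = 0.0003425+0.000j S between n4,n7
  Y(R9) = 0.0001008+0.000j S between n11,n7
  Y(C3) = 0.000+0.01997j S between n3,n0
  Y(R10) = 0.08850+0.000j S between n2,n11
  Y(L3) = 0.000-0.001146j S between n5,n2
  Y(R11) = 0.1927+0.000j S between n1,n2
  Y(C4) = 0.000+0.06106j S between n8,n1
  Y(R12) = 0.0006410+0.000j S between n2,n4
  V1: constraint V(n5)−V(n10) = 1.83
  V2: constraint V(n3)−V(n8) = 2.4
Assemble and solve the 13×13 MNA system:
  V(n1)=1.143-1.944j  V(n2)=1.675-1.586j  V(n3)=2.413-0.2649j  V(n4)=0.6655-0.7282j  V(n5)=-0.1005-0.07841j  V(n6)=-0.03847-0.1698j  V(n7)=-0.09796-0.06035j  V(n8)=0.01326-0.2649j  V(n9)=0.1105-0.2658j  V(n10)=-1.930-0.07841j  V(n11)=2.821-0.8358j
  i(V1)=-0.001451-5.896e-05j  i(V2)=-0.1091-0.1223j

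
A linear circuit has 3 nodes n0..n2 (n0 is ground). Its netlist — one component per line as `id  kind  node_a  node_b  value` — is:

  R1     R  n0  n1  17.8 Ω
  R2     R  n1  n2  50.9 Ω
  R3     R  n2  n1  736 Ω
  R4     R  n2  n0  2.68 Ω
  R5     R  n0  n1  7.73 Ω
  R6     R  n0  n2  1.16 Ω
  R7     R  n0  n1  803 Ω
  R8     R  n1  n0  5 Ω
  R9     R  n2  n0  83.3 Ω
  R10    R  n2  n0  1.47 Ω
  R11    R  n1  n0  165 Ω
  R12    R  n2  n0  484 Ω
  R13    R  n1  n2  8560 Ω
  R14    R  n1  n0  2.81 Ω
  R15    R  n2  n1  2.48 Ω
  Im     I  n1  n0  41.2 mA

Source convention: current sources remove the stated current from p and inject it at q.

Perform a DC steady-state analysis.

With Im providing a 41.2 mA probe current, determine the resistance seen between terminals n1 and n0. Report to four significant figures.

R_eq = 0.9119 Ω

Element admittances at DC:
  Y(R1) = 0.05618 S between n0,n1
  Y(R2) = 0.01965 S between n1,n2
  Y(R3) = 0.001359 S between n2,n1
  Y(R4) = 0.3731 S between n2,n0
  Y(R5) = 0.1294 S between n0,n1
  Y(R6) = 0.8621 S between n0,n2
  Y(R7) = 0.001245 S between n0,n1
  Y(R8) = 0.2000 S between n1,n0
  Y(R9) = 0.01200 S between n2,n0
  Y(R10) = 0.6803 S between n2,n0
  Y(R11) = 0.006061 S between n1,n0
  Y(R12) = 0.002066 S between n2,n0
  Y(R13) = 0.0001168 S between n1,n2
  Y(R14) = 0.3559 S between n1,n0
  Y(R15) = 0.4032 S between n2,n1
  Im: injects 0.0412 A into n0 (from n1)
Assemble and solve the 2×2 MNA system:
  V(n1)=-0.03757  V(n2)=-0.006773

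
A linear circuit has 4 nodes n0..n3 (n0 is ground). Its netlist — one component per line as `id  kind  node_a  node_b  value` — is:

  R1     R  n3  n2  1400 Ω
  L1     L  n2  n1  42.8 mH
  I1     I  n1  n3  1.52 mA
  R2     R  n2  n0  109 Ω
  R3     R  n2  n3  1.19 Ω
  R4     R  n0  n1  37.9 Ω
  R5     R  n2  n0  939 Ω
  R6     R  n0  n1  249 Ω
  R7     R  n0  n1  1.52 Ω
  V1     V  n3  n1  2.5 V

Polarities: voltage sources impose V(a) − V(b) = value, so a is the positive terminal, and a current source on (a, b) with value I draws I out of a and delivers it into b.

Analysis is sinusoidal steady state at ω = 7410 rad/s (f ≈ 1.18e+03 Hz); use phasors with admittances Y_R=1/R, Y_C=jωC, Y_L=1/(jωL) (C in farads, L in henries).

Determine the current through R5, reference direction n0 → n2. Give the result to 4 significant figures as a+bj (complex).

-0.002592-9.603e-06j A

Element admittances at ω=7410 rad/s:
  Y(R1) = 0.0007143+0.000j S between n3,n2
  Y(L1) = 0.000-0.003153j S between n2,n1
  I1: injects 0.00152 A into n3 (from n1)
  Y(R2) = 0.009174+0.000j S between n2,n0
  Y(R3) = 0.8403+0.000j S between n2,n3
  Y(R4) = 0.02639+0.000j S between n0,n1
  Y(R5) = 0.001065+0.000j S between n2,n0
  Y(R6) = 0.004016+0.000j S between n0,n1
  Y(R7) = 0.6579+0.000j S between n0,n1
  V1: constraint V(n3)−V(n1) = 2.5
Assemble and solve the 4×4 MNA system:
  V(n1)=-0.03621-0.0001341j  V(n2)=2.434+0.009017j  V(n3)=2.464-0.0001341j
  i(V1)=-0.02343+0.007697j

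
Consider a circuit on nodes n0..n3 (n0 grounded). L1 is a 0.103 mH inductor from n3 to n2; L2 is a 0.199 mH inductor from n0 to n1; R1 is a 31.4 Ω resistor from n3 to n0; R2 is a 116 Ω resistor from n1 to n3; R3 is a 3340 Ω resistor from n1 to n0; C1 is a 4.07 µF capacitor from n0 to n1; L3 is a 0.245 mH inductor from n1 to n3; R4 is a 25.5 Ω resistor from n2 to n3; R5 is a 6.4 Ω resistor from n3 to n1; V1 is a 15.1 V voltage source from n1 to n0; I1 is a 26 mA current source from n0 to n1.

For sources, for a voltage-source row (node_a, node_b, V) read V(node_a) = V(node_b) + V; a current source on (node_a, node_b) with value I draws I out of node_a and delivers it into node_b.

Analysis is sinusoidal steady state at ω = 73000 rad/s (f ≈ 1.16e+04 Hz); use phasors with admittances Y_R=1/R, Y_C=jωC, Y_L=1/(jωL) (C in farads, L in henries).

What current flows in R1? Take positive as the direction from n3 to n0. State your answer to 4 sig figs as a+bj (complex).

0.4089-0.02047j A

MNA unknowns: 3 node voltages V₁..V_3 plus 1 source current (V1)
L1: Y=0.000-0.1330j on G[3,2]
L2: Y=0.000-0.06884j on G[0,1]
R1: Y=0.03185+0.000j on G[3,0]
R2: Y=0.008621+0.000j on G[1,3]
R3: Y=0.0002994+0.000j on G[1,0]
C1: Y=0.000+0.2971j on G[0,1]
L3: Y=0.000-0.05591j on G[1,3]
R4: Y=0.03922+0.000j on G[2,3]
R5: Y=0.1562+0.000j on G[3,1]
V1: row V1−V0=15.1, i_V1 at 1,0
I1: z[0]−=0.026, z[1]+=0.026
solve → V1=15.10+0.000j, V2=12.84-0.6429j, V3=12.84-0.6429j
aux → i_V1=-0.3874-3.426j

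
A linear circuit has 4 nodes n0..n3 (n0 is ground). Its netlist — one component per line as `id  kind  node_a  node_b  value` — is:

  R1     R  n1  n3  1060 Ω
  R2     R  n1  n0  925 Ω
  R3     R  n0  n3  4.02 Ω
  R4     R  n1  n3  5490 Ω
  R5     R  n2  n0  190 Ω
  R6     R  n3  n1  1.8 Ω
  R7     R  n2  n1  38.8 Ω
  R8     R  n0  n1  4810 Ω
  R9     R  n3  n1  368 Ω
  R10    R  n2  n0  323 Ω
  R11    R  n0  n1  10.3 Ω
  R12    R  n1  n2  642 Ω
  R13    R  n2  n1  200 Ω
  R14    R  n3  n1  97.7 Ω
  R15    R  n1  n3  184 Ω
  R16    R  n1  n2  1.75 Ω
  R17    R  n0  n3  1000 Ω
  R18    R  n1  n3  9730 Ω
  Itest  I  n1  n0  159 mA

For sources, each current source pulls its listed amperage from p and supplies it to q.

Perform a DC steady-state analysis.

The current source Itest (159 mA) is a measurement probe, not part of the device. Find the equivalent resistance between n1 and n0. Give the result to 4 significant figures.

R_eq = 3.562 Ω

Apply KCL at each of the 3 non-ground nodes and solve the resulting linear system.
Node n1: branches {R1, R2, R4, R6, R7, R8, R9, R11, R12, R13, R14, R15, R16, R18, Itest} → V_1 = -0.5663
Node n2: branches {R5, R7, R10, R12, R13, R16} → V_2 = -0.5586
Node n3: branches {R1, R3, R4, R6, R9, R14, R15, R17, R18} → V_3 = -0.3949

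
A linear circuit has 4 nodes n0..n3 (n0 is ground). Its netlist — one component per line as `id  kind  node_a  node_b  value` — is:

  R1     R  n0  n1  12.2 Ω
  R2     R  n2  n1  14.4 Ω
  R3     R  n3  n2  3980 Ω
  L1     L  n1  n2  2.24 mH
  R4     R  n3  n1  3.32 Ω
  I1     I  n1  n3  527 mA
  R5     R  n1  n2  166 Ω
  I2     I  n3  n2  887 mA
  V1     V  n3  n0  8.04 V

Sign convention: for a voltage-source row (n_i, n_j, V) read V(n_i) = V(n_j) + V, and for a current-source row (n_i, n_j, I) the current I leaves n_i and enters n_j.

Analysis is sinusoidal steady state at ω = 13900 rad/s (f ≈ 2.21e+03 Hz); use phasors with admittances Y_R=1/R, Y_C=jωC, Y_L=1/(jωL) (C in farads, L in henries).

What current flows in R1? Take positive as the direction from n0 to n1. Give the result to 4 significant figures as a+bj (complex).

-0.5946+0.0002262j A

Apply KCL at each of the 3 non-ground nodes and solve the resulting linear system.
Node n1: branches {R1, R2, L1, R4, I1, R5} → V_1 = 7.254-0.002760j
Node n2: branches {R2, R3, L1, R5, I2} → V_2 = 17.18+4.209j
Node n3: branches {R3, R4, I1, I2, V1} → V_3 = 8.040+0.000j
Source currents: i(V1)=-0.5946+0.0002262j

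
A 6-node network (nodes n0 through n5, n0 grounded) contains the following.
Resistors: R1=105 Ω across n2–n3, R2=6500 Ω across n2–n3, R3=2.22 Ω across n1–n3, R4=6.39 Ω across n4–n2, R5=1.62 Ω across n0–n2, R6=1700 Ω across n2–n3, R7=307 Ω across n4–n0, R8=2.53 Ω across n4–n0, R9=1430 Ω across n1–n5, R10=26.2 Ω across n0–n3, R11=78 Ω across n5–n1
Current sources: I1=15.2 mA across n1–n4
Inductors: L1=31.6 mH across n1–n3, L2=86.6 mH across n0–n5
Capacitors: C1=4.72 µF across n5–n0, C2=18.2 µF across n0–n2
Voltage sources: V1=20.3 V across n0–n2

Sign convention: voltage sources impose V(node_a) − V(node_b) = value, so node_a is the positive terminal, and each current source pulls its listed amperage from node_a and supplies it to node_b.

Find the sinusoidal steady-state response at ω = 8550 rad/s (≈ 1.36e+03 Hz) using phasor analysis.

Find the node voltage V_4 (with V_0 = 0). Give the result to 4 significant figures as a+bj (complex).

-5.697+0.000j V

Apply KCL at each of the 5 non-ground nodes and solve the resulting linear system.
Node n1: branches {R3, I1, R9, L1, R11} → V_1 = -3.624+0.2721j
Node n2: branches {R1, R2, R4, R5, R6, C2, V1} → V_2 = -20.30+0.000j
Node n3: branches {R1, R2, R3, R6, L1, R10} → V_3 = -3.690+0.2452j
Node n4: branches {R4, I1, R7, R8} → V_4 = -5.697+0.000j
Node n5: branches {R9, C1, L2, R11} → V_5 = -0.3045+1.151j
Source currents: i(V1)=-14.99-3.161j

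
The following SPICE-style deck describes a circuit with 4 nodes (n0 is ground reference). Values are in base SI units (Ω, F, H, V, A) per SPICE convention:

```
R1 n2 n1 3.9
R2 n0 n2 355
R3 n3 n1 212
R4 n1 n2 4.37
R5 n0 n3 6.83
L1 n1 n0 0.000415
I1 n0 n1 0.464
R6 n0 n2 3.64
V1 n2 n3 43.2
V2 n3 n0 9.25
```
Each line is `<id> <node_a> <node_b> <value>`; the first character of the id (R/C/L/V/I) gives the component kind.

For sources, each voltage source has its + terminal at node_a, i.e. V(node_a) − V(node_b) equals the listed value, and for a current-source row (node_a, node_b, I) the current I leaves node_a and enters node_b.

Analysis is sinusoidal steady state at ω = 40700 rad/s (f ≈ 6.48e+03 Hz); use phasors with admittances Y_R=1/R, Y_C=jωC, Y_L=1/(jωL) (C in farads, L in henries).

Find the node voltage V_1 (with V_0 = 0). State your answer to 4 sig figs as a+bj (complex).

MNA unknowns: 3 node voltages V₁..V_3 plus 2 source currents (V1, V2)
R1: Y=0.2564+0.000j on G[2,1]
R2: Y=0.002817+0.000j on G[0,2]
R3: Y=0.004717+0.000j on G[3,1]
R4: Y=0.2288+0.000j on G[1,2]
R5: Y=0.1464+0.000j on G[0,3]
L1: Y=0.000-0.05920j on G[1,0]
I1: z[0]−=0.464, z[1]+=0.464
R6: Y=0.2747+0.000j on G[0,2]
V1: row V2−V3=43.2, i_V1 at 2,3
V2: row V3−V0=9.25, i_V2 at 3,0
solve → V1=52.22+6.310j, V2=52.45+0.000j, V3=9.250+0.000j
aux → i_V1=-14.67+3.062j, i_V2=-15.82+3.092j

52.22+6.310j V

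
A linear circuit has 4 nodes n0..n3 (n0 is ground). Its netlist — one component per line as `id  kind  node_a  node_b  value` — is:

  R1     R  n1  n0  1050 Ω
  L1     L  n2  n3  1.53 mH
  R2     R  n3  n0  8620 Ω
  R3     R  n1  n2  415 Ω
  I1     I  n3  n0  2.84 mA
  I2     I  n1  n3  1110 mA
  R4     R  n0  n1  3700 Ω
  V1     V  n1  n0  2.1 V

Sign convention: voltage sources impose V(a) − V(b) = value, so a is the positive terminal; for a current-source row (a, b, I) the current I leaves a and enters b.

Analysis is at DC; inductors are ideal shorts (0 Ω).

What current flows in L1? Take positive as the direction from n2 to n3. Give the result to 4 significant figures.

Element admittances at DC:
  Y(R1) = 0.0009524 S between n1,n0
  L1: short n2↔n3 (DC inductor)
  Y(R2) = 0.0001160 S between n3,n0
  Y(R3) = 0.002410 S between n1,n2
  I1: injects 0.00284 A into n0 (from n3)
  I2: injects 1.11 A into n3 (from n1)
  Y(R4) = 0.0002703 S between n0,n1
  V1: constraint V(n1)−V(n0) = 2.1
Assemble and solve the 5×5 MNA system:
  V(n1)=2.100  V(n2)=440.4  V(n3)=440.4
  i(L1)=-1.056  i(V1)=-0.05649

-1.056 A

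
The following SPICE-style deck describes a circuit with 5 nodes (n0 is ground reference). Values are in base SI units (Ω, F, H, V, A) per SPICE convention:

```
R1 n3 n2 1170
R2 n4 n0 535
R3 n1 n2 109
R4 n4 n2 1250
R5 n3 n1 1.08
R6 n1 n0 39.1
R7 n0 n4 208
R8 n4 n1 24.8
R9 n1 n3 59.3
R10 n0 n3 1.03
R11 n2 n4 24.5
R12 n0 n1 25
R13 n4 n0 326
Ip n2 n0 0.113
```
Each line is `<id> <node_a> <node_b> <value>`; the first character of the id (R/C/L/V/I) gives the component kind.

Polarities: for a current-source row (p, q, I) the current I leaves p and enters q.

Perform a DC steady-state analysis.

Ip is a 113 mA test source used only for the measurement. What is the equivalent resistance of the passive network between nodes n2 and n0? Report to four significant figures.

R_eq = 31.84 Ω

Element admittances at DC:
  Y(R1) = 0.0008547 S between n3,n2
  Y(R2) = 0.001869 S between n4,n0
  Y(R3) = 0.009174 S between n1,n2
  Y(R4) = 0.0008000 S between n4,n2
  Y(R5) = 0.9259 S between n3,n1
  Y(R6) = 0.02558 S between n1,n0
  Y(R7) = 0.004808 S between n0,n4
  Y(R8) = 0.04032 S between n4,n1
  Y(R9) = 0.01686 S between n1,n3
  Y(R10) = 0.9709 S between n0,n3
  Y(R11) = 0.04082 S between n2,n4
  Y(R12) = 0.04000 S between n0,n1
  Y(R13) = 0.003067 S between n4,n0
  Ip: injects 0.113 A into n0 (from n2)
Assemble and solve the 4×4 MNA system:
  V(n1)=-0.1743  V(n2)=-3.598  V(n3)=-0.08745  V(n4)=-1.710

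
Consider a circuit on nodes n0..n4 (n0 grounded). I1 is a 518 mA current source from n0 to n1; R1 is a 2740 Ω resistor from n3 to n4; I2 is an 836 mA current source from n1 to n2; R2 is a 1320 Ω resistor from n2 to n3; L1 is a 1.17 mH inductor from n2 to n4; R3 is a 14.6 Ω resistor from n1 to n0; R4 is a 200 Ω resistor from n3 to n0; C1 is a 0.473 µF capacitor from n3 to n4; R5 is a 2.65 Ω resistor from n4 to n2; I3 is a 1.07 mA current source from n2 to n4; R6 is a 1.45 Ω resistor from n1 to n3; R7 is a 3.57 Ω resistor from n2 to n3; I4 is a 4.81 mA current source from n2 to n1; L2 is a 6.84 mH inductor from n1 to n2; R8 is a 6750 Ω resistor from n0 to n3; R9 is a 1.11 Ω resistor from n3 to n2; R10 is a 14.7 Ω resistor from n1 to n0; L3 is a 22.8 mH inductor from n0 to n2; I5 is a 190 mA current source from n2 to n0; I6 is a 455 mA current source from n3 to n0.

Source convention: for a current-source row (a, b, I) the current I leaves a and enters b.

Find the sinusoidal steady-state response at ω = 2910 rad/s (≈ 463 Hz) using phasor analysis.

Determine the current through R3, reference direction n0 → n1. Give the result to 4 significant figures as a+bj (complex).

Apply KCL at each of the 4 non-ground nodes and solve the resulting linear system.
Node n1: branches {I1, I2, R3, R6, I4, L2, R10} → V_1 = -0.9141-0.01369j
Node n2: branches {I2, R2, L1, R5, I3, R7, I4, L2, R9, L3, I5} → V_2 = -0.1096+0.07438j
Node n3: branches {R1, R2, R4, C1, R6, R7, R8, R9, I6} → V_3 = -0.6473+0.04221j
Node n4: branches {R1, L1, C1, R5, I3} → V_4 = -0.1071+0.07431j

0.06261+0.0009374j A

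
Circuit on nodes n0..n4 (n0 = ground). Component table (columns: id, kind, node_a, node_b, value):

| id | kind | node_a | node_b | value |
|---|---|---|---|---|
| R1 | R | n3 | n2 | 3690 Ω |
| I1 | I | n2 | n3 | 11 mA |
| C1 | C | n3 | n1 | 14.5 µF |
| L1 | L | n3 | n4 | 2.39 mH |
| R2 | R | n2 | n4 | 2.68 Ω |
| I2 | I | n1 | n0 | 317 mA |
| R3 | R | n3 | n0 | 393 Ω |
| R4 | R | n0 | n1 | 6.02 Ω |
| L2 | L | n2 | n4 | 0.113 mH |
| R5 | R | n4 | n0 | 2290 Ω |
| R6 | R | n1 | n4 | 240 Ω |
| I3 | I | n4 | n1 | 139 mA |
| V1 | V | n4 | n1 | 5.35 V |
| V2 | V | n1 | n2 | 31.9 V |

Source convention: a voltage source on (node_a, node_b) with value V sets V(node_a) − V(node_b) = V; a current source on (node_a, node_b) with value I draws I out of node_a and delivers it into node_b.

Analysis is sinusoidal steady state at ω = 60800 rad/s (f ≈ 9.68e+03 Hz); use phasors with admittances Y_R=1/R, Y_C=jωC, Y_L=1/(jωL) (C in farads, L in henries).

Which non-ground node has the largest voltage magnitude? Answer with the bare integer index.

MNA unknowns: 4 node voltages V₁..V_4 plus 2 source currents (V1, V2)
R1: Y=0.0002710+0.000j on G[3,2]
I1: z[2]−=0.011, z[3]+=0.011
C1: Y=0.000+0.8816j on G[3,1]
L1: Y=0.000-0.006882j on G[3,4]
R2: Y=0.3731+0.000j on G[2,4]
I2: z[1]−=0.317, z[0]+=0.317
R3: Y=0.002545+0.000j on G[3,0]
R4: Y=0.1661+0.000j on G[0,1]
L2: Y=0.000-0.1456j on G[2,4]
R5: Y=0.0004367+0.000j on G[4,0]
R6: Y=0.004167+0.000j on G[1,4]
I3: z[4]−=0.139, z[1]+=0.139
V1: row V4−V1=5.35, i_V1 at 4,1
V2: row V1−V2=31.9, i_V2 at 1,2
solve → V1=-1.888+0.0001252j, V2=-33.79+0.0001252j, V3=-1.930-0.008194j, V4=3.462+0.0001252j
aux → i_V1=-14.06+5.459j, i_V2=-13.90+5.422j

2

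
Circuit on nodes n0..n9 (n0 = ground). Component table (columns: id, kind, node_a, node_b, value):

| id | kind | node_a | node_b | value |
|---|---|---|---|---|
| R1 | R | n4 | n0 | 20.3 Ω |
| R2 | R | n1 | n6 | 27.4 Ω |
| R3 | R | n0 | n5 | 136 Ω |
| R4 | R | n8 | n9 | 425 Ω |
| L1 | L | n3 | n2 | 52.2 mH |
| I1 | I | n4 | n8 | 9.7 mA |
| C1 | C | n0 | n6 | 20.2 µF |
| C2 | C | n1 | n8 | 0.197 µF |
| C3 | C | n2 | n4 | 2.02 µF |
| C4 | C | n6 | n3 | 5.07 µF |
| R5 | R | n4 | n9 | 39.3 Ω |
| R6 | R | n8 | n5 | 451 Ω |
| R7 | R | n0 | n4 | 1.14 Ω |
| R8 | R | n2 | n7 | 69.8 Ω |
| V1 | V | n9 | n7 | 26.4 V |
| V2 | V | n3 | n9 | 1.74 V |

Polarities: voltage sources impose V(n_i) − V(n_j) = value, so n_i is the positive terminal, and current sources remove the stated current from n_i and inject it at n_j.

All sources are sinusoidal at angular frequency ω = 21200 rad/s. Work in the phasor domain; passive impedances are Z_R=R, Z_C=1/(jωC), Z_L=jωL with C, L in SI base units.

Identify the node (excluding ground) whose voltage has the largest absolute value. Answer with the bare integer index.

7

Element admittances at ω=21200 rad/s:
  Y(R1) = 0.04926+0.000j S between n4,n0
  Y(R2) = 0.03650+0.000j S between n1,n6
  Y(R3) = 0.007353+0.000j S between n0,n5
  Y(R4) = 0.002353+0.000j S between n8,n9
  Y(L1) = 0.000-0.0009036j S between n3,n2
  I1: injects 0.0097 A into n8 (from n4)
  Y(C1) = 0.000+0.4282j S between n0,n6
  Y(C2) = 0.000+0.004176j S between n1,n8
  Y(C3) = 0.000+0.04282j S between n2,n4
  Y(C4) = 0.000+0.1075j S between n6,n3
  Y(R5) = 0.02545+0.000j S between n4,n9
  Y(R6) = 0.002217+0.000j S between n8,n5
  Y(R7) = 0.8772+0.000j S between n0,n4
  Y(R8) = 0.01433+0.000j S between n2,n7
  V1: constraint V(n9)−V(n7) = 26.4
  V2: constraint V(n3)−V(n9) = 1.74
Assemble and solve the 11×11 MNA system:
  V(n1)=0.7541-0.6288j  V(n2)=-3.954+7.140j  V(n3)=2.750-3.313j  V(n4)=-0.3157-0.2523j  V(n5)=0.2750-0.5485j  V(n6)=0.5552-0.6783j  V(n7)=-25.39-3.313j  V(n8)=1.187-2.368j  V(n9)=1.010-3.313j
  i(V1)=-0.3071-0.1498j  i(V2)=-0.2738-0.2299j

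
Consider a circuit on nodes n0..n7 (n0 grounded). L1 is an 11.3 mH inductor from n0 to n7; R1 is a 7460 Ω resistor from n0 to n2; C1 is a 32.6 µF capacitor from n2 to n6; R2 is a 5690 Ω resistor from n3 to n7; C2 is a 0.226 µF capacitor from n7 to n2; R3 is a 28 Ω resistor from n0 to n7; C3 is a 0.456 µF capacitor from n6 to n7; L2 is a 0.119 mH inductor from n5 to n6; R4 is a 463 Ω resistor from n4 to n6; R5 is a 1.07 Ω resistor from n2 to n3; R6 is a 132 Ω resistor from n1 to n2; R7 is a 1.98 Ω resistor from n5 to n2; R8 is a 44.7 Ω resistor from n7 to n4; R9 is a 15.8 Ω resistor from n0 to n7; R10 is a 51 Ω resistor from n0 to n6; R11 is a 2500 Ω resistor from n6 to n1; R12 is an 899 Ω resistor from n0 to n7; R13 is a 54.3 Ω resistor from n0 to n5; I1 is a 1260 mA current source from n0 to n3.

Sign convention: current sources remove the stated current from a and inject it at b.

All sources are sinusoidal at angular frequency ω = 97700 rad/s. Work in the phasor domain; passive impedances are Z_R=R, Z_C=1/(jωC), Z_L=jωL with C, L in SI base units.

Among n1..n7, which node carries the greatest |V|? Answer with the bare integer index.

Apply KCL at each of the 7 non-ground nodes and solve the resulting linear system.
Node n1: branches {R6, R11} → V_1 = 12.83-8.458j
Node n2: branches {R1, C1, C2, R5, R6, R7} → V_2 = 12.83-8.470j
Node n3: branches {R2, R5, I1} → V_3 = 14.18-8.468j
Node n4: branches {R4, R8} → V_4 = 8.195+2.203j
Node n5: branches {L2, R7, R13} → V_5 = 12.39-8.245j
Node n6: branches {C1, C3, L2, R4, R10, R11} → V_6 = 12.83-8.227j
Node n7: branches {L1, R2, C2, R3, C3, R8, R9, R12} → V_7 = 7.747+3.209j

3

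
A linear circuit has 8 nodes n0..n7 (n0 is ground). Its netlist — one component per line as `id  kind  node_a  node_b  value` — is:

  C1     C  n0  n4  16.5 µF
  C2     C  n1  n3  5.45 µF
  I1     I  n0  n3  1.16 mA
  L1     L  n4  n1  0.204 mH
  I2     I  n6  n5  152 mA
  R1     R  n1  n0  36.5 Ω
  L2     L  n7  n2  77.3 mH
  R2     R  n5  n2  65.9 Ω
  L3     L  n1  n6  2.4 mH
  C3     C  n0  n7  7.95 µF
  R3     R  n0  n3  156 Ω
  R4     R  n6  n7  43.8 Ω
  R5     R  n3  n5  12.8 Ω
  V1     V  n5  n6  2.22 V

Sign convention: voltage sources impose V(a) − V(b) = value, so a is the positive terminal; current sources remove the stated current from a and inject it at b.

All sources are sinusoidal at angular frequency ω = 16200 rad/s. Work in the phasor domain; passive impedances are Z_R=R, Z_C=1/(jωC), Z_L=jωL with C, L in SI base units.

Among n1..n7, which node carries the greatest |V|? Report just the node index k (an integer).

Element admittances at ω=16200 rad/s:
  Y(C1) = 0.000+0.2673j S between n0,n4
  Y(C2) = 0.000+0.08829j S between n1,n3
  I1: injects 0.00116 A into n3 (from n0)
  Y(L1) = 0.000-0.3026j S between n4,n1
  I2: injects 0.152 A into n5 (from n6)
  Y(R1) = 0.02740+0.000j S between n1,n0
  Y(L2) = 0.000-0.0007986j S between n7,n2
  Y(R2) = 0.01517+0.000j S between n5,n2
  Y(L3) = 0.000-0.02572j S between n1,n6
  Y(C3) = 0.000+0.1288j S between n0,n7
  Y(R3) = 0.006410+0.000j S between n0,n3
  Y(R4) = 0.02283+0.000j S between n6,n7
  Y(R5) = 0.07812+0.000j S between n3,n5
  V1: constraint V(n5)−V(n6) = 2.22
Assemble and solve the 8×8 MNA system:
  V(n1)=0.01355-0.01525j  V(n2)=0.6466-0.8220j  V(n3)=-0.1182-0.6634j  V(n4)=0.1162-0.1308j  V(n5)=0.5897-0.8668j  V(n6)=-1.630-0.8668j  V(n7)=-0.2049+0.2594j
  i(V1)=0.09756+0.01657j

6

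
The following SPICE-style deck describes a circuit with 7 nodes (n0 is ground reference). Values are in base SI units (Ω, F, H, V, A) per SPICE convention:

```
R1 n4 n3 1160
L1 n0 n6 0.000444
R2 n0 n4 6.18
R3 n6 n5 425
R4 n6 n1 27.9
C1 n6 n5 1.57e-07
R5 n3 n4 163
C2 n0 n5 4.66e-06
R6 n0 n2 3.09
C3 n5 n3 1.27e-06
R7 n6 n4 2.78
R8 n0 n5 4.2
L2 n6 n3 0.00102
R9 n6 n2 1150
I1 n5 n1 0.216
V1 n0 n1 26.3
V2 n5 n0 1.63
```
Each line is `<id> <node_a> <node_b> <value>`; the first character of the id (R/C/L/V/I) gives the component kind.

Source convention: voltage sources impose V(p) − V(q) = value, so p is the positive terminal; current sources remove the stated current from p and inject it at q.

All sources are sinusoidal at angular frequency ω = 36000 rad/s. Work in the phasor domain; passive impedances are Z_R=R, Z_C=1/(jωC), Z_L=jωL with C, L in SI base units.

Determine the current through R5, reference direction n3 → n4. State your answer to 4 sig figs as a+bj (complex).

0.04860+0.05169j A

Apply KCL at each of the 6 non-ground nodes and solve the resulting linear system.
Node n1: branches {R4, I1, V1} → V_1 = -26.30+0.000j
Node n2: branches {R6, R9} → V_2 = -0.008904-0.006864j
Node n3: branches {R1, R5, C3, L2} → V_3 = 5.737+6.772j
Node n4: branches {R1, R2, R5, R7} → V_4 = -2.185-1.654j
Node n5: branches {R3, C1, C2, C3, R8, I1, V2} → V_5 = 1.630+0.000j
Node n6: branches {L1, R3, R4, C1, R7, L2, R9} → V_6 = -3.323-2.562j
Source currents: i(V1)=-1.040+0.09181j, i(V2)=-0.9109-0.1197j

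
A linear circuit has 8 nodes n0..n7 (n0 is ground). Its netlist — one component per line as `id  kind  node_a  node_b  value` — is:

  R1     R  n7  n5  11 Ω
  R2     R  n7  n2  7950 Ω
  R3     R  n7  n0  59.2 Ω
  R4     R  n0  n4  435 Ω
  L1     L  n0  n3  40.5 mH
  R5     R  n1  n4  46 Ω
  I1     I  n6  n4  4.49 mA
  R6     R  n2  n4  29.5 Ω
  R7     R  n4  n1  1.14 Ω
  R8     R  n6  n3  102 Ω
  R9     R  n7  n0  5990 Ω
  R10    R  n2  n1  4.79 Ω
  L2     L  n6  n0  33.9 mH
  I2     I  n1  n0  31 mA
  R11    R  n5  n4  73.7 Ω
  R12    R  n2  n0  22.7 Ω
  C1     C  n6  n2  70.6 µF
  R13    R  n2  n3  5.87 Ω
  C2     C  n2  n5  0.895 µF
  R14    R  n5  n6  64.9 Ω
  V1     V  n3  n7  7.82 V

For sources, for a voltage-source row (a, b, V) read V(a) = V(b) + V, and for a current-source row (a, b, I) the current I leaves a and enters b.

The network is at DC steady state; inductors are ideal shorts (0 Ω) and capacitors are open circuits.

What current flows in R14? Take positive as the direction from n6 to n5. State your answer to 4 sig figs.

MNA unknowns: 7 node voltages V₁..V_7 plus 3 source currents (L1, L2, V1)
R1: Y=0.09091 on G[7,5]
R2: Y=0.0001258 on G[7,2]
R3: Y=0.01689 on G[7,0]
R4: Y=0.002299 on G[0,4]
L1: row V0−V3=0, i_L1 at 0,3
R5: Y=0.02174 on G[1,4]
I1: z[6]−=0.00449, z[4]+=0.00449
R6: Y=0.03390 on G[2,4]
R7: Y=0.8772 on G[4,1]
R8: Y=0.009804 on G[6,3]
R9: Y=0.0001669 on G[7,0]
R10: Y=0.2088 on G[2,1]
L2: row V6−V0=0, i_L2 at 6,0
I2: z[1]−=0.031, z[0]+=0.031
R11: Y=0.01357 on G[5,4]
R12: Y=0.04405 on G[2,0]
C1: Y=0.000 on G[6,2]
R13: Y=0.1704 on G[2,3]
C2: Y=0.000 on G[2,5]
R14: Y=0.01541 on G[5,6]
V1: row V3−V7=7.82, i_V1 at 3,7
solve → V1=-0.8257, V2=-0.4444, V3=0.000, V4=-0.8798, V5=-6.029, V6=0.000, V7=-7.820
aux → i_L1=-0.2214, i_L2=-0.09739, i_V1=-0.2971

0.09290 A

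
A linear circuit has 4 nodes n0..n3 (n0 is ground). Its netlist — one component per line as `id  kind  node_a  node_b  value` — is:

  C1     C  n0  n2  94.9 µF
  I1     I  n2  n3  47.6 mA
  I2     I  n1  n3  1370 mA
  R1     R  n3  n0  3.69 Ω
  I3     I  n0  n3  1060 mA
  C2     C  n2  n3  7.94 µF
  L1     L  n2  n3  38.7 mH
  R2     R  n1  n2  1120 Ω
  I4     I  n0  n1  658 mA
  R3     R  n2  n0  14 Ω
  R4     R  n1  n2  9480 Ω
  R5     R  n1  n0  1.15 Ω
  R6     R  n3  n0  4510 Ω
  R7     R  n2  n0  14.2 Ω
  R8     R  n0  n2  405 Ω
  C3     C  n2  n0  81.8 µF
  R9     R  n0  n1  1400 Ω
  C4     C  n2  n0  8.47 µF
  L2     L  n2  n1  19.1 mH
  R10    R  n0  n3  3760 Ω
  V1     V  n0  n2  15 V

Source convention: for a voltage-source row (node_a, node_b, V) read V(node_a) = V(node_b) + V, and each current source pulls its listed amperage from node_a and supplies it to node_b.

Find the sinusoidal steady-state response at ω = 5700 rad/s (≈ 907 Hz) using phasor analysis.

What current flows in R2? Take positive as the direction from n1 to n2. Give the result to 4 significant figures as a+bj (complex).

Element admittances at ω=5700 rad/s:
  Y(C1) = 0.000+0.5409j S between n0,n2
  I1: injects 0.0476 A into n3 (from n2)
  I2: injects 1.37 A into n3 (from n1)
  Y(R1) = 0.2710+0.000j S between n3,n0
  I3: injects 1.06 A into n3 (from n0)
  Y(C2) = 0.000+0.04526j S between n2,n3
  Y(L1) = 0.000-0.004533j S between n2,n3
  Y(R2) = 0.0008929+0.000j S between n1,n2
  I4: injects 0.658 A into n1 (from n0)
  Y(R3) = 0.07143+0.000j S between n2,n0
  Y(R4) = 0.0001055+0.000j S between n1,n2
  Y(R5) = 0.8696+0.000j S between n1,n0
  Y(R6) = 0.0002217+0.000j S between n3,n0
  Y(R7) = 0.07042+0.000j S between n2,n0
  Y(R8) = 0.002469+0.000j S between n0,n2
  Y(C3) = 0.000+0.4663j S between n2,n0
  Y(R9) = 0.0007143+0.000j S between n0,n1
  Y(C4) = 0.000+0.04828j S between n2,n0
  Y(L2) = 0.000-0.009185j S between n2,n1
  Y(R10) = 0.0002660+0.000j S between n0,n3
  V1: constraint V(n0)−V(n2) = 15
Assemble and solve the 4×4 MNA system:
  V(n1)=-0.8360+0.1493j  V(n2)=-15.00+0.000j  V(n3)=8.595-3.539j
  i(V1)=-2.277-16.66j

0.01265+0.0001333j A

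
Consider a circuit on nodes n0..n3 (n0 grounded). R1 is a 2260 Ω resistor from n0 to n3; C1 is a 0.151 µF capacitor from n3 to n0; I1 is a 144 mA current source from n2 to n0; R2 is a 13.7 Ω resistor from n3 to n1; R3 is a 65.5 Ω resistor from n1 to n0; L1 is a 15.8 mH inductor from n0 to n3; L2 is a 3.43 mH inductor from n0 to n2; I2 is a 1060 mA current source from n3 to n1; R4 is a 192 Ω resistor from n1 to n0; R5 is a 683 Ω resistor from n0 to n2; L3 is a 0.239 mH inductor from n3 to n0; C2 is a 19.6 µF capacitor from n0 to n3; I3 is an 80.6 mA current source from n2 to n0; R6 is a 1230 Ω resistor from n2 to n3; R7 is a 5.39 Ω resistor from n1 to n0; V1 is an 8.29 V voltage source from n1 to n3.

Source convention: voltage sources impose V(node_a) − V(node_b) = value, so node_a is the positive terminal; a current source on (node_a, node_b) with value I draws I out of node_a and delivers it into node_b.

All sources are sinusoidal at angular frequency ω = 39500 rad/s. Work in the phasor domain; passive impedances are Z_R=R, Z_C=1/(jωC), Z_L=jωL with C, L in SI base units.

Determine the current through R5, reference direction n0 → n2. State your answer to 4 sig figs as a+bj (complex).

MNA unknowns: 3 node voltages V₁..V_3 plus 1 source current (V1)
R1: Y=0.0004425+0.000j on G[0,3]
C1: Y=0.000+0.005964j on G[3,0]
I1: z[2]−=0.144, z[0]+=0.144
R2: Y=0.07299+0.000j on G[3,1]
R3: Y=0.01527+0.000j on G[1,0]
L1: Y=0.000-0.001602j on G[0,3]
L2: Y=0.000-0.007381j on G[0,2]
I2: z[3]−=1.06, z[1]+=1.06
R4: Y=0.005208+0.000j on G[1,0]
R5: Y=0.001464+0.000j on G[0,2]
L3: Y=0.000-0.1059j on G[3,0]
C2: Y=0.000+0.7742j on G[0,3]
I3: z[2]−=0.0806, z[0]+=0.0806
R6: Y=0.0008130+0.000j on G[2,3]
R7: Y=0.1855+0.000j on G[1,0]
V1: row V1−V3=8.29, i_V1 at 1,3
solve → V1=7.542+2.319j, V2=-8.829-27.79j, V3=-0.7482+2.319j
aux → i_V1=-1.099-0.4777j

0.01293+0.04069j A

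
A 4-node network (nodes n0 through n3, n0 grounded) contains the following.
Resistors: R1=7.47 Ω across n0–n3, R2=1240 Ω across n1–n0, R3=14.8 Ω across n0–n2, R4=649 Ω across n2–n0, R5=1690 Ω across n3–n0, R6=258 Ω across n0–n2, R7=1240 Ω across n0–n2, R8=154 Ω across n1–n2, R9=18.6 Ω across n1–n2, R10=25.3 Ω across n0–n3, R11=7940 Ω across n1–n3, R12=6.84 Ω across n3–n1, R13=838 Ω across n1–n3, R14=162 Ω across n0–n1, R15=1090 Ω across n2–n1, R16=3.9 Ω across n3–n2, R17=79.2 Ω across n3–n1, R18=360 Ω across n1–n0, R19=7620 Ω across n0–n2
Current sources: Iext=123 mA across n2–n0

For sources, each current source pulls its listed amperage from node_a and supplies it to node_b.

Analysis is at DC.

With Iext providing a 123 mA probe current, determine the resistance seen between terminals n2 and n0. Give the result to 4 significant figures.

R_eq = 5.287 Ω

Element admittances at DC:
  Y(R1) = 0.1339 S between n0,n3
  Y(R2) = 0.0008065 S between n1,n0
  Y(R3) = 0.06757 S between n0,n2
  Y(R4) = 0.001541 S between n2,n0
  Y(R5) = 0.0005917 S between n3,n0
  Y(R6) = 0.003876 S between n0,n2
  Y(R7) = 0.0008065 S between n0,n2
  Y(R8) = 0.006494 S between n1,n2
  Y(R9) = 0.05376 S between n1,n2
  Y(R10) = 0.03953 S between n0,n3
  Y(R11) = 0.0001259 S between n1,n3
  Y(R12) = 0.1462 S between n3,n1
  Y(R13) = 0.001193 S between n1,n3
  Y(R14) = 0.006173 S between n0,n1
  Y(R15) = 0.0009174 S between n2,n1
  Y(R16) = 0.2564 S between n3,n2
  Y(R17) = 0.01263 S between n3,n1
  Y(R18) = 0.002778 S between n1,n0
  Y(R19) = 0.0001312 S between n0,n2
  Iext: injects 0.123 A into n0 (from n2)
Assemble and solve the 3×3 MNA system:
  V(n1)=-0.4530  V(n2)=-0.6504  V(n3)=-0.4052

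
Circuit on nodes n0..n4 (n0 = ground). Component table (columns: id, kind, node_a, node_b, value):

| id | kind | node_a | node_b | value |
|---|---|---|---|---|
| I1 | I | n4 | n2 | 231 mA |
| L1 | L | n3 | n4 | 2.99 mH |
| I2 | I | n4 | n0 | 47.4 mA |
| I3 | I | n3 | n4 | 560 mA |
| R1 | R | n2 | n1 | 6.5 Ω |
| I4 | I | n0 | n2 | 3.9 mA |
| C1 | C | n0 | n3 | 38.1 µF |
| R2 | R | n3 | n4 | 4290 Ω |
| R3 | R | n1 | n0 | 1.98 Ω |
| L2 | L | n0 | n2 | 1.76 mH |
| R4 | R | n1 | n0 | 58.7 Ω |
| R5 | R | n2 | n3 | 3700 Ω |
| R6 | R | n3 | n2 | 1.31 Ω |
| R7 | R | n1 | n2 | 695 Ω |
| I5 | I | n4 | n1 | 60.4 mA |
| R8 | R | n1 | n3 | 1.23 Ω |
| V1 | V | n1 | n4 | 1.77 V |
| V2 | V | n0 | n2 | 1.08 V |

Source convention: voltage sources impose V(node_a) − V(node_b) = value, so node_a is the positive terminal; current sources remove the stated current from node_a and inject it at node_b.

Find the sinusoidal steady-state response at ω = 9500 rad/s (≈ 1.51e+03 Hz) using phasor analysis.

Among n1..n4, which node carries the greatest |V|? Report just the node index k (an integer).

4

Element admittances at ω=9500 rad/s:
  I1: injects 0.231 A into n2 (from n4)
  Y(L1) = 0.000-0.03521j S between n3,n4
  I2: injects 0.0474 A into n0 (from n4)
  I3: injects 0.56 A into n4 (from n3)
  Y(R1) = 0.1538+0.000j S between n2,n1
  I4: injects 0.0039 A into n2 (from n0)
  Y(C1) = 0.000+0.3619j S between n0,n3
  Y(R2) = 0.0002331+0.000j S between n3,n4
  Y(R3) = 0.5051+0.000j S between n1,n0
  Y(L2) = 0.000-0.05981j S between n0,n2
  Y(R4) = 0.01704+0.000j S between n1,n0
  Y(R5) = 0.0002703+0.000j S between n2,n3
  Y(R6) = 0.7634+0.000j S between n3,n2
  Y(R7) = 0.001439+0.000j S between n1,n2
  I5: injects 0.0604 A into n1 (from n4)
  Y(R8) = 0.8130+0.000j S between n1,n3
  V1: constraint V(n1)−V(n4) = 1.77
  V2: constraint V(n0)−V(n2) = 1.08
Assemble and solve the 6×6 MNA system:
  V(n1)=-0.4954+0.1649j  V(n2)=-1.080+0.000j  V(n3)=-1.057+0.3546j  V(n4)=-2.265+0.1649j
  i(V1)=-0.2282+0.04251j  i(V2)=-0.3435-0.2318j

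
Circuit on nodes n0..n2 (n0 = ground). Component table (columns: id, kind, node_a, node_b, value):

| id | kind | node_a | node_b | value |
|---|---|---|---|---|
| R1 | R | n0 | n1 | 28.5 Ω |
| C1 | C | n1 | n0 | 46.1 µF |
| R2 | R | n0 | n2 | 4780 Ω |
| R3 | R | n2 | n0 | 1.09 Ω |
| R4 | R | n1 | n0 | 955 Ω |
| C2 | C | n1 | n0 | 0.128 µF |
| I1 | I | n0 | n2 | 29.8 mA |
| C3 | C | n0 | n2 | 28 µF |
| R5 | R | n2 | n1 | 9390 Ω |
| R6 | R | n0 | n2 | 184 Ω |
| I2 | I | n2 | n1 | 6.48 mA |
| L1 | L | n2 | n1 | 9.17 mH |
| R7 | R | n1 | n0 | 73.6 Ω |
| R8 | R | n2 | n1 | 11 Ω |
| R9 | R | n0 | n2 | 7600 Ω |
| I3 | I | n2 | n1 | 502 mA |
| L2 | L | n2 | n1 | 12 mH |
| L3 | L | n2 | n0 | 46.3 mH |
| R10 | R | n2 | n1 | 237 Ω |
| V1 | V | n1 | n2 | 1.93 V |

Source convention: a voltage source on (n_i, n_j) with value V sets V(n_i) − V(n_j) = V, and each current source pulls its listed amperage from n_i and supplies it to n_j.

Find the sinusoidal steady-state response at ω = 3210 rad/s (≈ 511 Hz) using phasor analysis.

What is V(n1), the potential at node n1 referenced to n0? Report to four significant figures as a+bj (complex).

MNA unknowns: 2 node voltages V₁..V_2 plus 1 source current (V1)
R1: Y=0.03509+0.000j on G[0,1]
C1: Y=0.000+0.1480j on G[1,0]
R2: Y=0.0002092+0.000j on G[0,2]
R3: Y=0.9174+0.000j on G[2,0]
R4: Y=0.001047+0.000j on G[1,0]
C2: Y=0.000+0.0004109j on G[1,0]
I1: z[0]−=0.0298, z[2]+=0.0298
C3: Y=0.000+0.08988j on G[0,2]
R5: Y=0.0001065+0.000j on G[2,1]
R6: Y=0.005435+0.000j on G[0,2]
I2: z[2]−=0.00648, z[1]+=0.00648
L1: Y=0.000-0.03397j on G[2,1]
R7: Y=0.01359+0.000j on G[1,0]
R8: Y=0.09091+0.000j on G[2,1]
R9: Y=0.0001316+0.000j on G[0,2]
I3: z[2]−=0.502, z[1]+=0.502
L2: Y=0.000-0.02596j on G[2,1]
L3: Y=0.000-0.006728j on G[2,0]
R10: Y=0.004219+0.000j on G[2,1]
V1: row V1−V2=1.93, i_V1 at 1,2
solve → V1=1.799-0.2633j, V2=-0.1307-0.2633j
aux → i_V1=0.1961-0.1382j

1.799-0.2633j V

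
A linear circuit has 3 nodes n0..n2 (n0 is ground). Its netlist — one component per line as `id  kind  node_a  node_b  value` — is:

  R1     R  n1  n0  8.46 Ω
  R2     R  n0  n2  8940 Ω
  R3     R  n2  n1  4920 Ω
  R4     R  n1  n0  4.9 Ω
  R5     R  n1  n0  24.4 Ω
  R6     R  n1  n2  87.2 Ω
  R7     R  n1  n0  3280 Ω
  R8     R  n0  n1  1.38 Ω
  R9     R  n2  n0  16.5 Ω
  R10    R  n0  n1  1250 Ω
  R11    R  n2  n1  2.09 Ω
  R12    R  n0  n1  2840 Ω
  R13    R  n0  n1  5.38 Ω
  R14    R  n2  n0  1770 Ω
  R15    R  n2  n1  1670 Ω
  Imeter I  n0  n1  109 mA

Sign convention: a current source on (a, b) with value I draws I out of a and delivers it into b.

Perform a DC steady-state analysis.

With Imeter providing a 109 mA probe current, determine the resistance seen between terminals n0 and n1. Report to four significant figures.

Element admittances at DC:
  Y(R1) = 0.1182 S between n1,n0
  Y(R2) = 0.0001119 S between n0,n2
  Y(R3) = 0.0002033 S between n2,n1
  Y(R4) = 0.2041 S between n1,n0
  Y(R5) = 0.04098 S between n1,n0
  Y(R6) = 0.01147 S between n1,n2
  Y(R7) = 0.0003049 S between n1,n0
  Y(R8) = 0.7246 S between n0,n1
  Y(R9) = 0.06061 S between n2,n0
  Y(R10) = 0.0008000 S between n0,n1
  Y(R11) = 0.4785 S between n2,n1
  Y(R12) = 0.0003521 S between n0,n1
  Y(R13) = 0.1859 S between n0,n1
  Y(R14) = 0.0005650 S between n2,n0
  Y(R15) = 0.0005988 S between n2,n1
  Imeter: injects 0.109 A into n1 (from n0)
Assemble and solve the 2×2 MNA system:
  V(n1)=0.08197  V(n2)=0.07287

R_eq = 0.7520 Ω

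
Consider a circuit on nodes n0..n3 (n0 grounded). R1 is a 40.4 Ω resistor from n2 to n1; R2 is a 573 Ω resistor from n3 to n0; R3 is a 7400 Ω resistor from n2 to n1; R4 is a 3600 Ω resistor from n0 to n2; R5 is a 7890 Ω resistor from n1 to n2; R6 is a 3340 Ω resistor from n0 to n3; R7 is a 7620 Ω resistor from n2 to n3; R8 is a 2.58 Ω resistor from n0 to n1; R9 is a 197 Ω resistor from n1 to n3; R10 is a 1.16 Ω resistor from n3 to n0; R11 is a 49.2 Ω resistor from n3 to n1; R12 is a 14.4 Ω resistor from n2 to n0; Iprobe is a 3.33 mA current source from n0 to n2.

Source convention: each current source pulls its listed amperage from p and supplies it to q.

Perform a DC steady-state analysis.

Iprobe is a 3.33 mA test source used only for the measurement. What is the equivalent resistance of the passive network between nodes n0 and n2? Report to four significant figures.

Apply KCL at each of the 3 non-ground nodes and solve the resulting linear system.
Node n1: branches {R1, R3, R5, R8, R9, R11} → V_1 = 0.002039
Node n2: branches {R1, R3, R4, R5, R7, R12, Iprobe} → V_2 = 0.03564
Node n3: branches {R2, R6, R7, R9, R10, R11} → V_3 = 6.347e-05

R_eq = 10.70 Ω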